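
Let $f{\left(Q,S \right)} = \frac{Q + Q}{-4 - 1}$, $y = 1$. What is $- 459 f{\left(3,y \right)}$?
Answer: $\frac{2754}{5} \approx 550.8$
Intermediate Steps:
$f{\left(Q,S \right)} = - \frac{2 Q}{5}$ ($f{\left(Q,S \right)} = \frac{2 Q}{-5} = 2 Q \left(- \frac{1}{5}\right) = - \frac{2 Q}{5}$)
$- 459 f{\left(3,y \right)} = - 459 \left(\left(- \frac{2}{5}\right) 3\right) = \left(-459\right) \left(- \frac{6}{5}\right) = \frac{2754}{5}$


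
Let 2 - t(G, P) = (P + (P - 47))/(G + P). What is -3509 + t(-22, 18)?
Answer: -14039/4 ≈ -3509.8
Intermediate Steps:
t(G, P) = 2 - (-47 + 2*P)/(G + P) (t(G, P) = 2 - (P + (P - 47))/(G + P) = 2 - (P + (-47 + P))/(G + P) = 2 - (-47 + 2*P)/(G + P))
-3509 + t(-22, 18) = -3509 + (47 + 2*(-22))/(-22 + 18) = -3509 + (47 - 44)/(-4) = -3509 - ¼*3 = -3509 - ¾ = -14039/4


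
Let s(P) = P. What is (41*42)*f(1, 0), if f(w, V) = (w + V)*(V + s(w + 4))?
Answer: 8610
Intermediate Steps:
f(w, V) = (V + w)*(4 + V + w) (f(w, V) = (w + V)*(V + (w + 4)) = (V + w)*(V + (4 + w)) = (V + w)*(4 + V + w))
(41*42)*f(1, 0) = (41*42)*(0² + 0*1 + 0*(4 + 1) + 1*(4 + 1)) = 1722*(0 + 0 + 0*5 + 1*5) = 1722*(0 + 0 + 0 + 5) = 1722*5 = 8610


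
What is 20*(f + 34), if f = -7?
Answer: 540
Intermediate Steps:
20*(f + 34) = 20*(-7 + 34) = 20*27 = 540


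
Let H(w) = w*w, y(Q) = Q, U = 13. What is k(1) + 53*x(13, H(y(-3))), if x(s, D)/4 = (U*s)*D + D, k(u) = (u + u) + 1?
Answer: 324363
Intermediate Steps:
k(u) = 1 + 2*u (k(u) = 2*u + 1 = 1 + 2*u)
H(w) = w**2
x(s, D) = 4*D + 52*D*s (x(s, D) = 4*((13*s)*D + D) = 4*(13*D*s + D) = 4*(D + 13*D*s) = 4*D + 52*D*s)
k(1) + 53*x(13, H(y(-3))) = (1 + 2*1) + 53*(4*(-3)**2*(1 + 13*13)) = (1 + 2) + 53*(4*9*(1 + 169)) = 3 + 53*(4*9*170) = 3 + 53*6120 = 3 + 324360 = 324363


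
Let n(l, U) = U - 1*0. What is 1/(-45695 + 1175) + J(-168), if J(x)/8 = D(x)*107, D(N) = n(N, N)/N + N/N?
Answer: 76218239/44520 ≈ 1712.0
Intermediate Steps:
n(l, U) = U (n(l, U) = U + 0 = U)
D(N) = 2 (D(N) = N/N + N/N = 1 + 1 = 2)
J(x) = 1712 (J(x) = 8*(2*107) = 8*214 = 1712)
1/(-45695 + 1175) + J(-168) = 1/(-45695 + 1175) + 1712 = 1/(-44520) + 1712 = -1/44520 + 1712 = 76218239/44520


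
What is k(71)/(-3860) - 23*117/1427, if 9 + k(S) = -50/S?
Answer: -736512257/391083620 ≈ -1.8833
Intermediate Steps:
k(S) = -9 - 50/S
k(71)/(-3860) - 23*117/1427 = (-9 - 50/71)/(-3860) - 23*117/1427 = (-9 - 50*1/71)*(-1/3860) - 2691*1/1427 = (-9 - 50/71)*(-1/3860) - 2691/1427 = -689/71*(-1/3860) - 2691/1427 = 689/274060 - 2691/1427 = -736512257/391083620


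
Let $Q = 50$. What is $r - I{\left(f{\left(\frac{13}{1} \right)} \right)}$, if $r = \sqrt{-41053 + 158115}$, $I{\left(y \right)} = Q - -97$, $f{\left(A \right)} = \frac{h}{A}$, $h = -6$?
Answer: $-147 + \sqrt{117062} \approx 195.14$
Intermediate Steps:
$f{\left(A \right)} = - \frac{6}{A}$
$I{\left(y \right)} = 147$ ($I{\left(y \right)} = 50 - -97 = 50 + 97 = 147$)
$r = \sqrt{117062} \approx 342.14$
$r - I{\left(f{\left(\frac{13}{1} \right)} \right)} = \sqrt{117062} - 147 = -147 + \sqrt{117062}$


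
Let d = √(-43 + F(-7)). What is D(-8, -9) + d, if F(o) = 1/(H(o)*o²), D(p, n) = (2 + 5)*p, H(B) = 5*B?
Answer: -56 + 3*I*√286790/245 ≈ -56.0 + 6.5575*I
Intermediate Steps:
D(p, n) = 7*p
F(o) = 1/(5*o³) (F(o) = 1/((5*o)*o²) = 1/(5*o³))
d = 3*I*√286790/245 (d = √(-43 + (⅕)/(-7)³) = √(-43 + (⅕)*(-1/343)) = √(-43 - 1/1715) = √(-73746/1715) = 3*I*√286790/245 ≈ 6.5575*I)
D(-8, -9) + d = 7*(-8) + 3*I*√286790/245 = -56 + 3*I*√286790/245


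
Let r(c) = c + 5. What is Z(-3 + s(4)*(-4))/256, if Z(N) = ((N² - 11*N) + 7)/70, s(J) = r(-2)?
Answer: 397/17920 ≈ 0.022154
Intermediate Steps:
r(c) = 5 + c
s(J) = 3 (s(J) = 5 - 2 = 3)
Z(N) = ⅒ - 11*N/70 + N²/70 (Z(N) = (7 + N² - 11*N)*(1/70) = ⅒ - 11*N/70 + N²/70)
Z(-3 + s(4)*(-4))/256 = (⅒ - 11*(-3 + 3*(-4))/70 + (-3 + 3*(-4))²/70)/256 = (⅒ - 11*(-3 - 12)/70 + (-3 - 12)²/70)*(1/256) = (⅒ - 11/70*(-15) + (1/70)*(-15)²)*(1/256) = (⅒ + 33/14 + (1/70)*225)*(1/256) = (⅒ + 33/14 + 45/14)*(1/256) = (397/70)*(1/256) = 397/17920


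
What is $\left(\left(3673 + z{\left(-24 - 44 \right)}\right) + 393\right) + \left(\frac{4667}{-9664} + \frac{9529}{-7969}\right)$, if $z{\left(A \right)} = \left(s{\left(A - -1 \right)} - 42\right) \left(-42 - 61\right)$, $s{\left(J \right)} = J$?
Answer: $\frac{90586276793}{5924032} \approx 15291.0$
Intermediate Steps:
$z{\left(A \right)} = 4223 - 103 A$ ($z{\left(A \right)} = \left(\left(A - -1\right) - 42\right) \left(-42 - 61\right) = \left(\left(A + 1\right) - 42\right) \left(-103\right) = \left(\left(1 + A\right) - 42\right) \left(-103\right) = \left(-41 + A\right) \left(-103\right) = 4223 - 103 A$)
$\left(\left(3673 + z{\left(-24 - 44 \right)}\right) + 393\right) + \left(\frac{4667}{-9664} + \frac{9529}{-7969}\right) = \left(\left(3673 - \left(-4223 + 103 \left(-24 - 44\right)\right)\right) + 393\right) + \left(\frac{4667}{-9664} + \frac{9529}{-7969}\right) = \left(\left(3673 - \left(-4223 + 103 \left(-24 - 44\right)\right)\right) + 393\right) + \left(4667 \left(- \frac{1}{9664}\right) + 9529 \left(- \frac{1}{7969}\right)\right) = \left(\left(3673 + \left(4223 - -7004\right)\right) + 393\right) - \frac{9944583}{5924032} = \left(\left(3673 + \left(4223 + 7004\right)\right) + 393\right) - \frac{9944583}{5924032} = \left(\left(3673 + 11227\right) + 393\right) - \frac{9944583}{5924032} = \left(14900 + 393\right) - \frac{9944583}{5924032} = 15293 - \frac{9944583}{5924032} = \frac{90586276793}{5924032}$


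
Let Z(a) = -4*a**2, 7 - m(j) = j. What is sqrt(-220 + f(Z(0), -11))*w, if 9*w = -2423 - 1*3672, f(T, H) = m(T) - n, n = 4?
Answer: -6095*I*sqrt(217)/9 ≈ -9976.1*I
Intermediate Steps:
m(j) = 7 - j
f(T, H) = 3 - T (f(T, H) = (7 - T) - 1*4 = (7 - T) - 4 = 3 - T)
w = -6095/9 (w = (-2423 - 1*3672)/9 = (-2423 - 3672)/9 = (1/9)*(-6095) = -6095/9 ≈ -677.22)
sqrt(-220 + f(Z(0), -11))*w = sqrt(-220 + (3 - (-4)*0**2))*(-6095/9) = sqrt(-220 + (3 - (-4)*0))*(-6095/9) = sqrt(-220 + (3 - 1*0))*(-6095/9) = sqrt(-220 + (3 + 0))*(-6095/9) = sqrt(-220 + 3)*(-6095/9) = sqrt(-217)*(-6095/9) = (I*sqrt(217))*(-6095/9) = -6095*I*sqrt(217)/9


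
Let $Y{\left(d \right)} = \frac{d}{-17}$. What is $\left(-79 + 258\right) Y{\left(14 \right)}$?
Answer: $- \frac{2506}{17} \approx -147.41$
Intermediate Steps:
$Y{\left(d \right)} = - \frac{d}{17}$ ($Y{\left(d \right)} = d \left(- \frac{1}{17}\right) = - \frac{d}{17}$)
$\left(-79 + 258\right) Y{\left(14 \right)} = \left(-79 + 258\right) \left(\left(- \frac{1}{17}\right) 14\right) = 179 \left(- \frac{14}{17}\right) = - \frac{2506}{17}$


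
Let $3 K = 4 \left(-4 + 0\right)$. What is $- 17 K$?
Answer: $\frac{272}{3} \approx 90.667$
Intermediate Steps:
$K = - \frac{16}{3}$ ($K = \frac{4 \left(-4 + 0\right)}{3} = \frac{4 \left(-4\right)}{3} = \frac{1}{3} \left(-16\right) = - \frac{16}{3} \approx -5.3333$)
$- 17 K = \left(-17\right) \left(- \frac{16}{3}\right) = \frac{272}{3}$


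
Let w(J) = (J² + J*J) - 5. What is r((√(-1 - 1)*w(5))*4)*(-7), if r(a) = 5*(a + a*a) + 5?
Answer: 2267965 - 6300*I*√2 ≈ 2.268e+6 - 8909.5*I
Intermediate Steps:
w(J) = -5 + 2*J² (w(J) = (J² + J²) - 5 = 2*J² - 5 = -5 + 2*J²)
r(a) = 5 + 5*a + 5*a² (r(a) = 5*(a + a²) + 5 = (5*a + 5*a²) + 5 = 5 + 5*a + 5*a²)
r((√(-1 - 1)*w(5))*4)*(-7) = (5 + 5*((√(-1 - 1)*(-5 + 2*5²))*4) + 5*((√(-1 - 1)*(-5 + 2*5²))*4)²)*(-7) = (5 + 5*((√(-2)*(-5 + 2*25))*4) + 5*((√(-2)*(-5 + 2*25))*4)²)*(-7) = (5 + 5*(((I*√2)*(-5 + 50))*4) + 5*(((I*√2)*(-5 + 50))*4)²)*(-7) = (5 + 5*(((I*√2)*45)*4) + 5*(((I*√2)*45)*4)²)*(-7) = (5 + 5*((45*I*√2)*4) + 5*((45*I*√2)*4)²)*(-7) = (5 + 5*(180*I*√2) + 5*(180*I*√2)²)*(-7) = (5 + 900*I*√2 + 5*(-64800))*(-7) = (5 + 900*I*√2 - 324000)*(-7) = (-323995 + 900*I*√2)*(-7) = 2267965 - 6300*I*√2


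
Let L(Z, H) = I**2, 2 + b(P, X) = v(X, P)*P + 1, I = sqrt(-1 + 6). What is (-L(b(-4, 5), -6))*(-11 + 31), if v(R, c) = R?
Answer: -100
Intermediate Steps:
I = sqrt(5) ≈ 2.2361
b(P, X) = -1 + P*X (b(P, X) = -2 + (X*P + 1) = -2 + (P*X + 1) = -2 + (1 + P*X) = -1 + P*X)
L(Z, H) = 5 (L(Z, H) = (sqrt(5))**2 = 5)
(-L(b(-4, 5), -6))*(-11 + 31) = (-1*5)*(-11 + 31) = -5*20 = -100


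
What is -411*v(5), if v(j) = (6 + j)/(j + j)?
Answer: -4521/10 ≈ -452.10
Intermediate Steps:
v(j) = (6 + j)/(2*j) (v(j) = (6 + j)/((2*j)) = (6 + j)*(1/(2*j)) = (6 + j)/(2*j))
-411*v(5) = -411*(6 + 5)/(2*5) = -411*11/(2*5) = -411*11/10 = -4521/10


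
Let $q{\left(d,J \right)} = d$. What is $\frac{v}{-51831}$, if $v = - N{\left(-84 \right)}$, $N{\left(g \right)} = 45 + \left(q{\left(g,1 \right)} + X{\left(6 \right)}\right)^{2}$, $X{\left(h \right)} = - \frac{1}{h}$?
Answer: $\frac{256645}{1865916} \approx 0.13754$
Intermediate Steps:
$N{\left(g \right)} = 45 + \left(- \frac{1}{6} + g\right)^{2}$ ($N{\left(g \right)} = 45 + \left(g - \frac{1}{6}\right)^{2} = 45 + \left(- \frac{1}{6} + g\right)^{2}$)
$v = - \frac{256645}{36}$ ($v = - (45 + \frac{\left(-1 + 6 \left(-84\right)\right)^{2}}{36}) = - (45 + \frac{\left(-1 - 504\right)^{2}}{36}) = - (45 + \frac{\left(-505\right)^{2}}{36}) = - (45 + \frac{1}{36} \cdot 255025) = - (45 + \frac{255025}{36}) = \left(-1\right) \frac{256645}{36} = - \frac{256645}{36} \approx -7129.0$)
$\frac{v}{-51831} = - \frac{256645}{36 \left(-51831\right)} = \left(- \frac{256645}{36}\right) \left(- \frac{1}{51831}\right) = \frac{256645}{1865916}$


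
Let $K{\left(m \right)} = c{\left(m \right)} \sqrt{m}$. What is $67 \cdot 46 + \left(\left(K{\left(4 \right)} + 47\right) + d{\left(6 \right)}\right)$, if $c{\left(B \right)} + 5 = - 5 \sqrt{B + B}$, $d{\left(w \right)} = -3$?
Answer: $3116 - 20 \sqrt{2} \approx 3087.7$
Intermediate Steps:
$c{\left(B \right)} = -5 - 5 \sqrt{2} \sqrt{B}$ ($c{\left(B \right)} = -5 - 5 \sqrt{B + B} = -5 - 5 \sqrt{2 B} = -5 - 5 \sqrt{2} \sqrt{B}$)
$K{\left(m \right)} = \sqrt{m} \left(-5 - 5 \sqrt{2} \sqrt{m}\right)$ ($K{\left(m \right)} = \left(-5 - 5 \sqrt{2} \sqrt{m}\right) \sqrt{m} = \sqrt{m} \left(-5 - 5 \sqrt{2} \sqrt{m}\right)$)
$67 \cdot 46 + \left(\left(K{\left(4 \right)} + 47\right) + d{\left(6 \right)}\right) = 67 \cdot 46 + \left(\left(\left(- 5 \sqrt{4} - 20 \sqrt{2}\right) + 47\right) - 3\right) = 3082 + \left(\left(\left(\left(-5\right) 2 - 20 \sqrt{2}\right) + 47\right) - 3\right) = 3082 + \left(\left(\left(-10 - 20 \sqrt{2}\right) + 47\right) - 3\right) = 3082 + \left(\left(37 - 20 \sqrt{2}\right) - 3\right) = 3082 + \left(34 - 20 \sqrt{2}\right) = 3116 - 20 \sqrt{2}$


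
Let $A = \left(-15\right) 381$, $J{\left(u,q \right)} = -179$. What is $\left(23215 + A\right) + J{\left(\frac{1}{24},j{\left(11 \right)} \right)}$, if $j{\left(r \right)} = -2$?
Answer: $17321$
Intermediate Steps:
$A = -5715$
$\left(23215 + A\right) + J{\left(\frac{1}{24},j{\left(11 \right)} \right)} = \left(23215 - 5715\right) - 179 = 17500 - 179 = 17321$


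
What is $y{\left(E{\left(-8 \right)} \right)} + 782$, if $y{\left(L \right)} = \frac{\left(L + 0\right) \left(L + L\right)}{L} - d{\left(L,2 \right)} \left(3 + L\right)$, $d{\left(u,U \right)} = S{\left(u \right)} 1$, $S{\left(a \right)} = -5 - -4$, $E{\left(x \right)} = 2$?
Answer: $791$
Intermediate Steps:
$S{\left(a \right)} = -1$ ($S{\left(a \right)} = -5 + 4 = -1$)
$d{\left(u,U \right)} = -1$ ($d{\left(u,U \right)} = \left(-1\right) 1 = -1$)
$y{\left(L \right)} = 3 + 3 L$ ($y{\left(L \right)} = \frac{\left(L + 0\right) \left(L + L\right)}{L} - - (3 + L) = \frac{L 2 L}{L} - \left(-3 - L\right) = \frac{2 L^{2}}{L} + \left(3 + L\right) = 2 L + \left(3 + L\right) = 3 + 3 L$)
$y{\left(E{\left(-8 \right)} \right)} + 782 = \left(3 + 3 \cdot 2\right) + 782 = \left(3 + 6\right) + 782 = 9 + 782 = 791$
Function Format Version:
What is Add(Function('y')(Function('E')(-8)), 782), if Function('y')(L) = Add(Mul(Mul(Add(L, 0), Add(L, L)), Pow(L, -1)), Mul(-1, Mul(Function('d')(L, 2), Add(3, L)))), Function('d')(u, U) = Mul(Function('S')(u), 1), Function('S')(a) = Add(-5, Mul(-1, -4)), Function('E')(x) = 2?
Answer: 791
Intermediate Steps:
Function('S')(a) = -1 (Function('S')(a) = Add(-5, 4) = -1)
Function('d')(u, U) = -1 (Function('d')(u, U) = Mul(-1, 1) = -1)
Function('y')(L) = Add(3, Mul(3, L)) (Function('y')(L) = Add(Mul(Mul(Add(L, 0), Add(L, L)), Pow(L, -1)), Mul(-1, Mul(-1, Add(3, L)))) = Add(Mul(Mul(L, Mul(2, L)), Pow(L, -1)), Mul(-1, Add(-3, Mul(-1, L)))) = Add(Mul(Mul(2, Pow(L, 2)), Pow(L, -1)), Add(3, L)) = Add(Mul(2, L), Add(3, L)) = Add(3, Mul(3, L)))
Add(Function('y')(Function('E')(-8)), 782) = Add(Add(3, Mul(3, 2)), 782) = Add(Add(3, 6), 782) = Add(9, 782) = 791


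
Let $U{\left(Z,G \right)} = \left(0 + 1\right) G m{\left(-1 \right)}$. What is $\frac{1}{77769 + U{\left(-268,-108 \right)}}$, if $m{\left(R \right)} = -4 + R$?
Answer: $\frac{1}{78309} \approx 1.277 \cdot 10^{-5}$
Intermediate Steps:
$U{\left(Z,G \right)} = - 5 G$ ($U{\left(Z,G \right)} = \left(0 + 1\right) G \left(-4 - 1\right) = 1 G \left(-5\right) = G \left(-5\right) = - 5 G$)
$\frac{1}{77769 + U{\left(-268,-108 \right)}} = \frac{1}{77769 - -540} = \frac{1}{77769 + 540} = \frac{1}{78309}$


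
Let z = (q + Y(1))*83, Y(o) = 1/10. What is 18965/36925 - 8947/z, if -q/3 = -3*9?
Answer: -405417741/497106505 ≈ -0.81555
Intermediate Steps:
Y(o) = 1/10
q = 81 (q = -(-9)*9 = -3*(-27) = 81)
z = 67313/10 (z = (81 + 1/10)*83 = (811/10)*83 = 67313/10 ≈ 6731.3)
18965/36925 - 8947/z = 18965/36925 - 8947/67313/10 = 18965*(1/36925) - 8947*10/67313 = 3793/7385 - 89470/67313 = -405417741/497106505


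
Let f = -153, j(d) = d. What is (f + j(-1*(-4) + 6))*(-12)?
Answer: 1716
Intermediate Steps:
(f + j(-1*(-4) + 6))*(-12) = (-153 + (-1*(-4) + 6))*(-12) = (-153 + (4 + 6))*(-12) = (-153 + 10)*(-12) = -143*(-12) = 1716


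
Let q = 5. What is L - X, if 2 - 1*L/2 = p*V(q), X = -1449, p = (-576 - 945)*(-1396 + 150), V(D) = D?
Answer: -18950207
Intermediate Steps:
p = 1895166 (p = -1521*(-1246) = 1895166)
L = -18951656 (L = 4 - 3790332*5 = 4 - 2*9475830 = 4 - 18951660 = -18951656)
L - X = -18951656 - 1*(-1449) = -18951656 + 1449 = -18950207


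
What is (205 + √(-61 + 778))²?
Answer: (205 + √717)² ≈ 53721.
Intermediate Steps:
(205 + √(-61 + 778))² = (205 + √717)²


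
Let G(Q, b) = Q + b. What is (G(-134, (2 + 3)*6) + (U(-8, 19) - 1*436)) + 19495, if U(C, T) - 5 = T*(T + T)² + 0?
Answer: 46396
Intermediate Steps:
U(C, T) = 5 + 4*T³ (U(C, T) = 5 + (T*(T + T)² + 0) = 5 + (T*(2*T)² + 0) = 5 + (T*(4*T²) + 0) = 5 + (4*T³ + 0) = 5 + 4*T³)
(G(-134, (2 + 3)*6) + (U(-8, 19) - 1*436)) + 19495 = ((-134 + (2 + 3)*6) + ((5 + 4*19³) - 1*436)) + 19495 = ((-134 + 5*6) + ((5 + 4*6859) - 436)) + 19495 = ((-134 + 30) + ((5 + 27436) - 436)) + 19495 = (-104 + (27441 - 436)) + 19495 = (-104 + 27005) + 19495 = 26901 + 19495 = 46396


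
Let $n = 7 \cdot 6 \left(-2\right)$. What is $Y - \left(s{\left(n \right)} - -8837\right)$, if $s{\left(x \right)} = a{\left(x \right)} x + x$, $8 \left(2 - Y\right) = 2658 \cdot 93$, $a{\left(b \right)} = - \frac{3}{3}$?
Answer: $- \frac{158937}{4} \approx -39734.0$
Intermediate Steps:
$a{\left(b \right)} = -1$ ($a{\left(b \right)} = \left(-3\right) \frac{1}{3} = -1$)
$n = -84$ ($n = 42 \left(-2\right) = -84$)
$Y = - \frac{123589}{4}$ ($Y = 2 - \frac{2658 \cdot 93}{8} = 2 - \frac{123597}{4} = - \frac{123589}{4} \approx -30897.0$)
$s{\left(x \right)} = 0$ ($s{\left(x \right)} = - x + x = 0$)
$Y - \left(s{\left(n \right)} - -8837\right) = - \frac{123589}{4} - \left(0 - -8837\right) = - \frac{123589}{4} - \left(0 + 8837\right) = - \frac{123589}{4} - 8837 = - \frac{158937}{4}$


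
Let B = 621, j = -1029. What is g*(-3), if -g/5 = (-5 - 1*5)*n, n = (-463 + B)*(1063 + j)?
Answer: -805800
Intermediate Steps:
n = 5372 (n = (-463 + 621)*(1063 - 1029) = 158*34 = 5372)
g = 268600 (g = -5*(-5 - 1*5)*5372 = -5*(-5 - 5)*5372 = -(-50)*5372 = -5*(-53720) = 268600)
g*(-3) = 268600*(-3) = -805800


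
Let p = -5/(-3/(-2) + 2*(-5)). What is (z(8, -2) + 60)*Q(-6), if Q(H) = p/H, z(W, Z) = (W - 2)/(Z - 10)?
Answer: -35/6 ≈ -5.8333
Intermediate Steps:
p = 10/17 (p = -5/(-3*(-1/2) - 10) = -5/(3/2 - 10) = -5/(-17/2) = -5*(-2/17) = 10/17 ≈ 0.58823)
z(W, Z) = (-2 + W)/(-10 + Z)
Q(H) = 10/(17*H)
(z(8, -2) + 60)*Q(-6) = ((-2 + 8)/(-10 - 2) + 60)*((10/17)/(-6)) = (6/(-12) + 60)*((10/17)*(-1/6)) = (-1/12*6 + 60)*(-5/51) = (-1/2 + 60)*(-5/51) = (119/2)*(-5/51) = -35/6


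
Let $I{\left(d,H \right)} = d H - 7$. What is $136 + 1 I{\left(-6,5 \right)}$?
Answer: $99$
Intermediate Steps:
$I{\left(d,H \right)} = -7 + H d$ ($I{\left(d,H \right)} = H d - 7 = -7 + H d$)
$136 + 1 I{\left(-6,5 \right)} = 136 + 1 \left(-7 + 5 \left(-6\right)\right) = 136 + 1 \left(-7 - 30\right) = 136 + 1 \left(-37\right) = 136 - 37 = 99$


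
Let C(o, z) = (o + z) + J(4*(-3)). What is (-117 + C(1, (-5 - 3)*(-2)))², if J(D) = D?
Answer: 12544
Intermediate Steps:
C(o, z) = -12 + o + z (C(o, z) = (o + z) + 4*(-3) = (o + z) - 12 = -12 + o + z)
(-117 + C(1, (-5 - 3)*(-2)))² = (-117 + (-12 + 1 + (-5 - 3)*(-2)))² = (-117 + (-12 + 1 - 8*(-2)))² = (-117 + (-12 + 1 + 16))² = (-117 + 5)² = (-112)² = 12544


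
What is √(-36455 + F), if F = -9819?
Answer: I*√46274 ≈ 215.11*I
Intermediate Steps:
√(-36455 + F) = √(-36455 - 9819) = √(-46274) = I*√46274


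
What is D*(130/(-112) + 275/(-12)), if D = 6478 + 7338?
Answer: -6985715/21 ≈ -3.3265e+5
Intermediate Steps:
D = 13816
D*(130/(-112) + 275/(-12)) = 13816*(130/(-112) + 275/(-12)) = 13816*(130*(-1/112) + 275*(-1/12)) = 13816*(-65/56 - 275/12) = 13816*(-4045/168) = -6985715/21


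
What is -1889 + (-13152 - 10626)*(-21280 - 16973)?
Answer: 909577945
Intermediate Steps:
-1889 + (-13152 - 10626)*(-21280 - 16973) = -1889 - 23778*(-38253) = -1889 + 909579834 = 909577945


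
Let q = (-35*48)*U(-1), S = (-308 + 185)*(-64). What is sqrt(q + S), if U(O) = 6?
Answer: 4*I*sqrt(138) ≈ 46.989*I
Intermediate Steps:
S = 7872 (S = -123*(-64) = 7872)
q = -10080 (q = -35*48*6 = -1680*6 = -10080)
sqrt(q + S) = sqrt(-10080 + 7872) = sqrt(-2208) = 4*I*sqrt(138)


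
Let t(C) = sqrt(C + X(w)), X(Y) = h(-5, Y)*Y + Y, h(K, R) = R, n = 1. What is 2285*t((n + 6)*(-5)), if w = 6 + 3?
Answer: 2285*sqrt(55) ≈ 16946.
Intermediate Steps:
w = 9
X(Y) = Y + Y**2 (X(Y) = Y*Y + Y = Y**2 + Y = Y + Y**2)
t(C) = sqrt(90 + C) (t(C) = sqrt(C + 9*(1 + 9)) = sqrt(C + 9*10) = sqrt(C + 90) = sqrt(90 + C))
2285*t((n + 6)*(-5)) = 2285*sqrt(90 + (1 + 6)*(-5)) = 2285*sqrt(90 + 7*(-5)) = 2285*sqrt(90 - 35) = 2285*sqrt(55)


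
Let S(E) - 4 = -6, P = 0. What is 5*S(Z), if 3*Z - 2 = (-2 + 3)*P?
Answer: -10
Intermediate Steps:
Z = ⅔ (Z = ⅔ + ((-2 + 3)*0)/3 = ⅔ + (1*0)/3 = ⅔ + (⅓)*0 = ⅔ + 0 = ⅔ ≈ 0.66667)
S(E) = -2 (S(E) = 4 - 6 = -2)
5*S(Z) = 5*(-2) = -10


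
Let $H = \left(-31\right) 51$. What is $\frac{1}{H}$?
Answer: $- \frac{1}{1581} \approx -0.00063251$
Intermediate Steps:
$H = -1581$
$\frac{1}{H} = \frac{1}{-1581} = - \frac{1}{1581}$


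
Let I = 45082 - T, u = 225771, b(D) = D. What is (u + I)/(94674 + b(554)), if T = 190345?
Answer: 20127/23807 ≈ 0.84542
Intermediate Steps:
I = -145263 (I = 45082 - 1*190345 = 45082 - 190345 = -145263)
(u + I)/(94674 + b(554)) = (225771 - 145263)/(94674 + 554) = 80508/95228 = 80508*(1/95228) = 20127/23807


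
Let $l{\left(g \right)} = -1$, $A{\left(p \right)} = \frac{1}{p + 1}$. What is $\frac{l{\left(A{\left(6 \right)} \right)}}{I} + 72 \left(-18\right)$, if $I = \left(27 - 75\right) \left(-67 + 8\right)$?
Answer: $- \frac{3670273}{2832} \approx -1296.0$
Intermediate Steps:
$A{\left(p \right)} = \frac{1}{1 + p}$
$I = 2832$ ($I = \left(-48\right) \left(-59\right) = 2832$)
$\frac{l{\left(A{\left(6 \right)} \right)}}{I} + 72 \left(-18\right) = - \frac{1}{2832} + 72 \left(-18\right) = \left(-1\right) \frac{1}{2832} - 1296 = - \frac{1}{2832} - 1296 = - \frac{3670273}{2832}$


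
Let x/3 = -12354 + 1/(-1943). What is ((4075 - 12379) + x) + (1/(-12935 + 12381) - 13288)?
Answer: -63136459593/1076422 ≈ -58654.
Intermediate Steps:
x = -72011469/1943 (x = 3*(-12354 + 1/(-1943)) = 3*(-12354 - 1/1943) = 3*(-24003823/1943) = -72011469/1943 ≈ -37062.)
((4075 - 12379) + x) + (1/(-12935 + 12381) - 13288) = ((4075 - 12379) - 72011469/1943) + (1/(-12935 + 12381) - 13288) = (-8304 - 72011469/1943) + (1/(-554) - 13288) = -88146141/1943 + (-1/554 - 13288) = -88146141/1943 - 7361553/554 = -63136459593/1076422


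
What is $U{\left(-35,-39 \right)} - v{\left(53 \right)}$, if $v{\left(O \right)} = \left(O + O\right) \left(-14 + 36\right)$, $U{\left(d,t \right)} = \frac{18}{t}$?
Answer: $- \frac{30322}{13} \approx -2332.5$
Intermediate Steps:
$v{\left(O \right)} = 44 O$ ($v{\left(O \right)} = 2 O 22 = 44 O$)
$U{\left(-35,-39 \right)} - v{\left(53 \right)} = \frac{18}{-39} - 44 \cdot 53 = 18 \left(- \frac{1}{39}\right) - 2332 = - \frac{6}{13} - 2332 = - \frac{30322}{13}$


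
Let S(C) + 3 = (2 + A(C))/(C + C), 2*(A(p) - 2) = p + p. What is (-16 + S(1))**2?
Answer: 1089/4 ≈ 272.25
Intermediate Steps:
A(p) = 2 + p (A(p) = 2 + (p + p)/2 = 2 + (2*p)/2 = 2 + p)
S(C) = -3 + (4 + C)/(2*C) (S(C) = -3 + (2 + (2 + C))/(C + C) = -3 + (4 + C)/((2*C)) = -3 + (4 + C)*(1/(2*C)) = -3 + (4 + C)/(2*C))
(-16 + S(1))**2 = (-16 + (-5/2 + 2/1))**2 = (-16 + (-5/2 + 2*1))**2 = (-16 + (-5/2 + 2))**2 = (-16 - 1/2)**2 = (-33/2)**2 = 1089/4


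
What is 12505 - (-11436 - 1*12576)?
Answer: 36517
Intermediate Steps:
12505 - (-11436 - 1*12576) = 12505 - (-11436 - 12576) = 12505 - 1*(-24012) = 12505 + 24012 = 36517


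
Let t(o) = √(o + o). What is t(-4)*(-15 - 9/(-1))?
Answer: -12*I*√2 ≈ -16.971*I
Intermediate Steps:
t(o) = √2*√o (t(o) = √(2*o) = √2*√o)
t(-4)*(-15 - 9/(-1)) = (√2*√(-4))*(-15 - 9/(-1)) = (√2*(2*I))*(-15 - 9*(-1)) = (2*I*√2)*(-15 + 9) = (2*I*√2)*(-6) = -12*I*√2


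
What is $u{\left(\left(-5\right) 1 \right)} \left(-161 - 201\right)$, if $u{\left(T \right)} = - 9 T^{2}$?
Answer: $81450$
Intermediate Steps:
$u{\left(\left(-5\right) 1 \right)} \left(-161 - 201\right) = - 9 \left(\left(-5\right) 1\right)^{2} \left(-161 - 201\right) = - 9 \left(-5\right)^{2} \left(-362\right) = \left(-9\right) 25 \left(-362\right) = \left(-225\right) \left(-362\right) = 81450$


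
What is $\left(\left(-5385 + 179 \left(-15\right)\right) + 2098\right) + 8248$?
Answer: $2276$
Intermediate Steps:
$\left(\left(-5385 + 179 \left(-15\right)\right) + 2098\right) + 8248 = \left(\left(-5385 - 2685\right) + 2098\right) + 8248 = \left(-8070 + 2098\right) + 8248 = -5972 + 8248 = 2276$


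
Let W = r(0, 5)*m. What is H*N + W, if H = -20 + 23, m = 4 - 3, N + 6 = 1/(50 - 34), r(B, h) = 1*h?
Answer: -205/16 ≈ -12.813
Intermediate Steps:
r(B, h) = h
N = -95/16 (N = -6 + 1/(50 - 34) = -6 + 1/16 = -95/16 ≈ -5.9375)
m = 1
H = 3
W = 5 (W = 5*1 = 5)
H*N + W = 3*(-95/16) + 5 = -285/16 + 5 = -205/16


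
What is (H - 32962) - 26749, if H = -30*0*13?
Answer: -59711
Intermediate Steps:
H = 0 (H = 0*13 = 0)
(H - 32962) - 26749 = (0 - 32962) - 26749 = -32962 - 26749 = -59711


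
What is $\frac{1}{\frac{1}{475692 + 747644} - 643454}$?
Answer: $- \frac{1223336}{787160442543} \approx -1.5541 \cdot 10^{-6}$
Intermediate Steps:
$\frac{1}{\frac{1}{475692 + 747644} - 643454} = \frac{1}{\frac{1}{1223336} - 643454} = \frac{1}{- \frac{787160442543}{1223336}} = - \frac{1223336}{787160442543}$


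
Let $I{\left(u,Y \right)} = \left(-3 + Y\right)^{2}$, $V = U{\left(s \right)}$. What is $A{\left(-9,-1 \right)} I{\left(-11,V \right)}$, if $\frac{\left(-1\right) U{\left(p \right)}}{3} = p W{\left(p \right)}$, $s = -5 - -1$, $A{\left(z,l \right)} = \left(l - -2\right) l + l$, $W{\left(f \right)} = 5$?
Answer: $-6498$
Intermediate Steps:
$A{\left(z,l \right)} = l + l \left(2 + l\right)$ ($A{\left(z,l \right)} = \left(l + 2\right) l + l = \left(2 + l\right) l + l = l \left(2 + l\right) + l = l + l \left(2 + l\right)$)
$s = -4$ ($s = -5 + 1 = -4$)
$U{\left(p \right)} = - 15 p$ ($U{\left(p \right)} = - 3 p 5 = - 3 \cdot 5 p = - 15 p$)
$V = 60$ ($V = \left(-15\right) \left(-4\right) = 60$)
$A{\left(-9,-1 \right)} I{\left(-11,V \right)} = - (3 - 1) \left(-3 + 60\right)^{2} = \left(-1\right) 2 \cdot 57^{2} = \left(-2\right) 3249 = -6498$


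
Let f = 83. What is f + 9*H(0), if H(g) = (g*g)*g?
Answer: 83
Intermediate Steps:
H(g) = g³ (H(g) = g²*g = g³)
f + 9*H(0) = 83 + 9*0³ = 83 + 9*0 = 83 + 0 = 83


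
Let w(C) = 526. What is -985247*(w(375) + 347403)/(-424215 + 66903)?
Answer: 342796003463/357312 ≈ 9.5937e+5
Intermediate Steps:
-985247*(w(375) + 347403)/(-424215 + 66903) = -985247*(526 + 347403)/(-424215 + 66903) = -985247/((-357312/347929)) = -985247/((-357312*1/347929)) = -985247/(-357312/347929) = -985247*(-347929/357312) = 342796003463/357312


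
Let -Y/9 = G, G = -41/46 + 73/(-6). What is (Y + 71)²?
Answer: 18800896/529 ≈ 35540.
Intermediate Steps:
G = -901/69 (G = -41*1/46 + 73*(-⅙) = -41/46 - 73/6 = -901/69 ≈ -13.058)
Y = 2703/23 (Y = -9*(-901/69) = 2703/23 ≈ 117.52)
(Y + 71)² = (2703/23 + 71)² = (4336/23)² = 18800896/529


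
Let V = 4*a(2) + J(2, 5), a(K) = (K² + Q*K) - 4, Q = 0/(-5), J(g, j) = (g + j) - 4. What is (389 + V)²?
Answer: 153664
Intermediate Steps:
J(g, j) = -4 + g + j
Q = 0 (Q = 0*(-⅕) = 0)
a(K) = -4 + K² (a(K) = (K² + 0*K) - 4 = (K² + 0) - 4 = K² - 4 = -4 + K²)
V = 3 (V = 4*(-4 + 2²) + (-4 + 2 + 5) = 4*(-4 + 4) + 3 = 4*0 + 3 = 0 + 3 = 3)
(389 + V)² = (389 + 3)² = 392² = 153664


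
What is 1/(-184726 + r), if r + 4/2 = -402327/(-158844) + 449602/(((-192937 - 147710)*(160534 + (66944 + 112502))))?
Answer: -1533018892373220/283187631059266253449 ≈ -5.4134e-6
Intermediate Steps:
r = 816853269184271/1533018892373220 (r = -2 + (-402327/(-158844) + 449602/(((-192937 - 147710)*(160534 + (66944 + 112502))))) = -2 + (-402327*(-1/158844) + 449602/((-340647*(160534 + 179446)))) = -2 + (134109/52948 + 449602/((-340647*339980))) = -2 + (134109/52948 + 449602/(-115813167060)) = -2 + (134109/52948 + 449602*(-1/115813167060)) = -2 + (134109/52948 - 224801/57906583530) = -2 + 3882891053930711/1533018892373220 = 816853269184271/1533018892373220 ≈ 0.53284)
1/(-184726 + r) = 1/(-184726 + 816853269184271/1533018892373220) = 1/(-283187631059266253449/1533018892373220) = -1533018892373220/283187631059266253449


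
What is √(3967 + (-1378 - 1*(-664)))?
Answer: √3253 ≈ 57.035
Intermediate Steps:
√(3967 + (-1378 - 1*(-664))) = √(3967 + (-1378 + 664)) = √(3967 - 714) = √3253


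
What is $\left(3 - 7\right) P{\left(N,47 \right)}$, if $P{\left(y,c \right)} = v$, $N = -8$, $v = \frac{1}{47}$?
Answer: $- \frac{4}{47} \approx -0.085106$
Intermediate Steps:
$v = \frac{1}{47} \approx 0.021277$
$P{\left(y,c \right)} = \frac{1}{47}$
$\left(3 - 7\right) P{\left(N,47 \right)} = \left(3 - 7\right) \frac{1}{47} = \left(-4\right) \frac{1}{47} = - \frac{4}{47}$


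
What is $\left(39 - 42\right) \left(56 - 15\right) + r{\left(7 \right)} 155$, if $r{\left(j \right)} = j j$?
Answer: $7472$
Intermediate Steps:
$r{\left(j \right)} = j^{2}$
$\left(39 - 42\right) \left(56 - 15\right) + r{\left(7 \right)} 155 = \left(39 - 42\right) \left(56 - 15\right) + 7^{2} \cdot 155 = \left(-3\right) 41 + 49 \cdot 155 = -123 + 7595 = 7472$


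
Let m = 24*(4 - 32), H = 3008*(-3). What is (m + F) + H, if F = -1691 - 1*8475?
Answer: -19862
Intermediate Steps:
F = -10166 (F = -1691 - 8475 = -10166)
H = -9024
m = -672 (m = 24*(-28) = -672)
(m + F) + H = (-672 - 10166) - 9024 = -10838 - 9024 = -19862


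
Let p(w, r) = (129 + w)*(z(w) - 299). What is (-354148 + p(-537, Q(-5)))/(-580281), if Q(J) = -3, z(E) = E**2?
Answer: 117886708/580281 ≈ 203.15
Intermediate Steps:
p(w, r) = (-299 + w**2)*(129 + w) (p(w, r) = (129 + w)*(w**2 - 299) = (129 + w)*(-299 + w**2) = (-299 + w**2)*(129 + w))
(-354148 + p(-537, Q(-5)))/(-580281) = (-354148 + (-38571 + (-537)**3 - 299*(-537) + 129*(-537)**2))/(-580281) = (-354148 + (-38571 - 154854153 + 160563 + 129*288369))*(-1/580281) = (-354148 + (-38571 - 154854153 + 160563 + 37199601))*(-1/580281) = (-354148 - 117532560)*(-1/580281) = -117886708*(-1/580281) = 117886708/580281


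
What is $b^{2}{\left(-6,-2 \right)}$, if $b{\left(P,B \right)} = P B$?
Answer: $144$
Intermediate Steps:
$b{\left(P,B \right)} = B P$
$b^{2}{\left(-6,-2 \right)} = \left(\left(-2\right) \left(-6\right)\right)^{2} = 12^{2} = 144$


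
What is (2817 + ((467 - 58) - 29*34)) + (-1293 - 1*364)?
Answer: 583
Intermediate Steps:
(2817 + ((467 - 58) - 29*34)) + (-1293 - 1*364) = (2817 + (409 - 986)) + (-1293 - 364) = (2817 - 577) - 1657 = 2240 - 1657 = 583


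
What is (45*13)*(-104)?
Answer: -60840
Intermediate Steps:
(45*13)*(-104) = 585*(-104) = -60840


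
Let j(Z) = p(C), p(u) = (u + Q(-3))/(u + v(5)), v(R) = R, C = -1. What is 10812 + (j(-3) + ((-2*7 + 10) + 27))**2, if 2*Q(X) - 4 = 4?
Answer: 182017/16 ≈ 11376.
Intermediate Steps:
Q(X) = 4 (Q(X) = 2 + (1/2)*4 = 2 + 2 = 4)
p(u) = (4 + u)/(5 + u) (p(u) = (u + 4)/(u + 5) = (4 + u)/(5 + u))
j(Z) = 3/4 (j(Z) = (4 - 1)/(5 - 1) = 3/4)
10812 + (j(-3) + ((-2*7 + 10) + 27))**2 = 10812 + (3/4 + ((-2*7 + 10) + 27))**2 = 10812 + (3/4 + ((-14 + 10) + 27))**2 = 10812 + (3/4 + (-4 + 27))**2 = 10812 + (3/4 + 23)**2 = 10812 + (95/4)**2 = 10812 + 9025/16 = 182017/16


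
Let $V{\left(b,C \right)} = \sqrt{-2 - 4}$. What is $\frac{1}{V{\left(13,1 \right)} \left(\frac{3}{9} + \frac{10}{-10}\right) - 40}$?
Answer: $- \frac{15}{601} + \frac{i \sqrt{6}}{2404} \approx -0.024958 + 0.0010189 i$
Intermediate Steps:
$V{\left(b,C \right)} = i \sqrt{6}$ ($V{\left(b,C \right)} = \sqrt{-6} = i \sqrt{6}$)
$\frac{1}{V{\left(13,1 \right)} \left(\frac{3}{9} + \frac{10}{-10}\right) - 40} = \frac{1}{i \sqrt{6} \left(\frac{3}{9} + \frac{10}{-10}\right) - 40} = \frac{1}{i \sqrt{6} \left(3 \cdot \frac{1}{9} + 10 \left(- \frac{1}{10}\right)\right) - 40} = \frac{1}{i \sqrt{6} \left(\frac{1}{3} - 1\right) - 40} = \frac{1}{i \sqrt{6} \left(- \frac{2}{3}\right) - 40} = \frac{1}{- \frac{2 i \sqrt{6}}{3} - 40} = \frac{1}{-40 - \frac{2 i \sqrt{6}}{3}}$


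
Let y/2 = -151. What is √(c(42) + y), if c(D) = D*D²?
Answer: √73786 ≈ 271.64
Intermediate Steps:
c(D) = D³
y = -302 (y = 2*(-151) = -302)
√(c(42) + y) = √(42³ - 302) = √(74088 - 302) = √73786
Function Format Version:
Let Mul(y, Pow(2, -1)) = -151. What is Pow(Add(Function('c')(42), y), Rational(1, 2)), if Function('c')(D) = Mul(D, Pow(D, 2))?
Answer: Pow(73786, Rational(1, 2)) ≈ 271.64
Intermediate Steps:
Function('c')(D) = Pow(D, 3)
y = -302 (y = Mul(2, -151) = -302)
Pow(Add(Function('c')(42), y), Rational(1, 2)) = Pow(Add(Pow(42, 3), -302), Rational(1, 2)) = Pow(Add(74088, -302), Rational(1, 2)) = Pow(73786, Rational(1, 2))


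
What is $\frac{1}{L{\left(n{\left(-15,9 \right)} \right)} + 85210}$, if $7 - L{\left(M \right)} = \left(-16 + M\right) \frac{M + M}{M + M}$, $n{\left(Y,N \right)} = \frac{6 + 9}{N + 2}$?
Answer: $\frac{11}{937548} \approx 1.1733 \cdot 10^{-5}$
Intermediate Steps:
$n{\left(Y,N \right)} = \frac{15}{2 + N}$
$L{\left(M \right)} = 23 - M$ ($L{\left(M \right)} = 7 - \left(-16 + M\right) \frac{M + M}{M + M} = 7 - \left(-16 + M\right) \frac{2 M}{2 M} = 7 - \left(-16 + M\right) 2 M \frac{1}{2 M} = 7 - \left(-16 + M\right) 1 = 7 - \left(-16 + M\right) = 23 - M$)
$\frac{1}{L{\left(n{\left(-15,9 \right)} \right)} + 85210} = \frac{1}{\left(23 - \frac{15}{2 + 9}\right) + 85210} = \frac{1}{\left(23 - \frac{15}{11}\right) + 85210} = \frac{1}{\frac{238}{11} + 85210} = \frac{1}{\frac{937548}{11}} = \frac{11}{937548}$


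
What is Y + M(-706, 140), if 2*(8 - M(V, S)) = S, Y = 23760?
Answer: 23698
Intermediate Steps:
M(V, S) = 8 - S/2
Y + M(-706, 140) = 23760 + (8 - 1/2*140) = 23760 + (8 - 70) = 23760 - 62 = 23698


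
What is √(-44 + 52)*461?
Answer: 922*√2 ≈ 1303.9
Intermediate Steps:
√(-44 + 52)*461 = √8*461 = (2*√2)*461 = 922*√2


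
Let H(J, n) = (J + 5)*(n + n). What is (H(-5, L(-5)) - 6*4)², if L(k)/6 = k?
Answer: 576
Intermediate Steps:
L(k) = 6*k
H(J, n) = 2*n*(5 + J) (H(J, n) = (5 + J)*(2*n) = 2*n*(5 + J))
(H(-5, L(-5)) - 6*4)² = (2*(6*(-5))*(5 - 5) - 6*4)² = (2*(-30)*0 - 24)² = (0 - 24)² = (-24)² = 576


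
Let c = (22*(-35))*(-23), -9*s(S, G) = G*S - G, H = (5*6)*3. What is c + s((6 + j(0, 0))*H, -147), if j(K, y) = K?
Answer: 79541/3 ≈ 26514.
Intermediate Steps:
H = 90 (H = 30*3 = 90)
s(S, G) = G/9 - G*S/9 (s(S, G) = -(G*S - G)/9 = -(-G + G*S)/9 = G/9 - G*S/9)
c = 17710 (c = -770*(-23) = 17710)
c + s((6 + j(0, 0))*H, -147) = 17710 + (1/9)*(-147)*(1 - (6 + 0)*90) = 17710 + (1/9)*(-147)*(1 - 6*90) = 17710 + (1/9)*(-147)*(1 - 1*540) = 17710 + (1/9)*(-147)*(1 - 540) = 17710 + (1/9)*(-147)*(-539) = 17710 + 26411/3 = 79541/3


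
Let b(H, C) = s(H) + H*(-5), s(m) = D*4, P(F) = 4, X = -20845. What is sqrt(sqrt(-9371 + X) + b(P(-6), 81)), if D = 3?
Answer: sqrt(-8 + 2*I*sqrt(7554)) ≈ 9.1107 + 9.5397*I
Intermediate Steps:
s(m) = 12 (s(m) = 3*4 = 12)
b(H, C) = 12 - 5*H (b(H, C) = 12 + H*(-5) = 12 - 5*H)
sqrt(sqrt(-9371 + X) + b(P(-6), 81)) = sqrt(sqrt(-9371 - 20845) + (12 - 5*4)) = sqrt(sqrt(-30216) + (12 - 20)) = sqrt(2*I*sqrt(7554) - 8) = sqrt(-8 + 2*I*sqrt(7554))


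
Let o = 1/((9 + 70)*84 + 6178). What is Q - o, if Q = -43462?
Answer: -556922069/12814 ≈ -43462.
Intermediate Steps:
o = 1/12814 (o = 1/(79*84 + 6178) = 1/(6636 + 6178) = 1/12814 ≈ 7.8040e-5)
Q - o = -43462 - 1*1/12814 = -43462 - 1/12814 = -556922069/12814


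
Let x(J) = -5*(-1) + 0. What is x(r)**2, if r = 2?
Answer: 25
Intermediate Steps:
x(J) = 5 (x(J) = 5 + 0 = 5)
x(r)**2 = 5**2 = 25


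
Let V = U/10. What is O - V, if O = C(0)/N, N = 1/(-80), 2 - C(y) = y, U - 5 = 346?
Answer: -1951/10 ≈ -195.10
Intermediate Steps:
U = 351 (U = 5 + 346 = 351)
C(y) = 2 - y
N = -1/80 ≈ -0.012500
O = -160 (O = (2 - 1*0)/(-1/80) = (2 + 0)*(-80) = 2*(-80) = -160)
V = 351/10 ≈ 35.100
O - V = -160 - 1*351/10 = -160 - 351/10 = -1951/10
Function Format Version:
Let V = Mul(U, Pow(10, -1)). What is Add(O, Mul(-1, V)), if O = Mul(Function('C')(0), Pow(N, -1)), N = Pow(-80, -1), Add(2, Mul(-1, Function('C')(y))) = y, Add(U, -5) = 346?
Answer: Rational(-1951, 10) ≈ -195.10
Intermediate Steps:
U = 351 (U = Add(5, 346) = 351)
Function('C')(y) = Add(2, Mul(-1, y))
N = Rational(-1, 80) ≈ -0.012500
O = -160 (O = Mul(Add(2, Mul(-1, 0)), Pow(Rational(-1, 80), -1)) = Mul(Add(2, 0), -80) = Mul(2, -80) = -160)
V = Rational(351, 10) (V = Mul(351, Pow(10, -1)) = Mul(351, Rational(1, 10)) = Rational(351, 10) ≈ 35.100)
Add(O, Mul(-1, V)) = Add(-160, Mul(-1, Rational(351, 10))) = Add(-160, Rational(-351, 10)) = Rational(-1951, 10)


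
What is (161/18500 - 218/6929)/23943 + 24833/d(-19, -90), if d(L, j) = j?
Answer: -2540556107178743/9207508108500 ≈ -275.92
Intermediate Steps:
(161/18500 - 218/6929)/23943 + 24833/d(-19, -90) = (161/18500 - 218/6929)/23943 + 24833/(-90) = (161*(1/18500) - 218*1/6929)*(1/23943) + 24833*(-1/90) = (161/18500 - 218/6929)*(1/23943) - 24833/90 = -2917431/128186500*1/23943 - 24833/90 = -972477/1023056456500 - 24833/90 = -2540556107178743/9207508108500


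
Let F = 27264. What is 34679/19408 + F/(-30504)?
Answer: 22029521/24667568 ≈ 0.89306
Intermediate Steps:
34679/19408 + F/(-30504) = 34679/19408 + 27264/(-30504) = 34679*(1/19408) + 27264*(-1/30504) = 34679/19408 - 1136/1271 = 22029521/24667568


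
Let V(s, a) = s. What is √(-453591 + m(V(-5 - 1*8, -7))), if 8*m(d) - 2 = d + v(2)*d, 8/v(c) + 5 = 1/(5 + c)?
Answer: I*√2097398766/68 ≈ 673.49*I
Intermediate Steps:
v(c) = 8/(-5 + 1/(5 + c))
m(d) = ¼ - 11*d/136 (m(d) = ¼ + (d + (8*(-5 - 1*2)/(24 + 5*2))*d)/8 = ¼ + (d + (8*(-5 - 2)/(24 + 10))*d)/8 = ¼ + (d + (8*(-7)/34)*d)/8 = ¼ + (d + (8*(1/34)*(-7))*d)/8 = ¼ + (d - 28*d/17)/8 = ¼ + (-11*d/17)/8 = ¼ - 11*d/136)
√(-453591 + m(V(-5 - 1*8, -7))) = √(-453591 + (¼ - 11*(-5 - 1*8)/136)) = √(-453591 + (¼ - 11*(-5 - 8)/136)) = √(-453591 + (¼ - 11/136*(-13))) = √(-453591 + (¼ + 143/136)) = √(-453591 + 177/136) = √(-61688199/136) = I*√2097398766/68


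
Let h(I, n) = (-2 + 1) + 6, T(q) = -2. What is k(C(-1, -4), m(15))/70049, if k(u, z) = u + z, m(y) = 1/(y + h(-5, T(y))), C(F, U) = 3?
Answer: 61/1400980 ≈ 4.3541e-5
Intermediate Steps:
h(I, n) = 5 (h(I, n) = -1 + 6 = 5)
m(y) = 1/(5 + y) (m(y) = 1/(y + 5) = 1/(5 + y))
k(C(-1, -4), m(15))/70049 = (3 + 1/(5 + 15))/70049 = (3 + 1/20)*(1/70049) = (61/20)*(1/70049) = 61/1400980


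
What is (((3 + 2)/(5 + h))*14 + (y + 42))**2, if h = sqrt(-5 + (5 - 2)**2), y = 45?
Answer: 9409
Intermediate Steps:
h = 2 (h = sqrt(-5 + 3**2) = sqrt(-5 + 9) = sqrt(4) = 2)
(((3 + 2)/(5 + h))*14 + (y + 42))**2 = (((3 + 2)/(5 + 2))*14 + (45 + 42))**2 = ((5/7)*14 + 87)**2 = (10 + 87)**2 = 97**2 = 9409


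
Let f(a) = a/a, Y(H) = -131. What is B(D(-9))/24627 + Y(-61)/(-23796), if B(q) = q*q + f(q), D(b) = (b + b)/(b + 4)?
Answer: 29652743/4883534100 ≈ 0.0060720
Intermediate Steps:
D(b) = 2*b/(4 + b) (D(b) = (2*b)/(4 + b) = 2*b/(4 + b))
f(a) = 1
B(q) = 1 + q² (B(q) = q*q + 1 = q² + 1 = 1 + q²)
B(D(-9))/24627 + Y(-61)/(-23796) = (1 + (2*(-9)/(4 - 9))²)/24627 - 131/(-23796) = (1 + (2*(-9)/(-5))²)*(1/24627) - 131*(-1/23796) = (1 + (2*(-9)*(-⅕))²)*(1/24627) + 131/23796 = (1 + (18/5)²)*(1/24627) + 131/23796 = (1 + 324/25)*(1/24627) + 131/23796 = (349/25)*(1/24627) + 131/23796 = 349/615675 + 131/23796 = 29652743/4883534100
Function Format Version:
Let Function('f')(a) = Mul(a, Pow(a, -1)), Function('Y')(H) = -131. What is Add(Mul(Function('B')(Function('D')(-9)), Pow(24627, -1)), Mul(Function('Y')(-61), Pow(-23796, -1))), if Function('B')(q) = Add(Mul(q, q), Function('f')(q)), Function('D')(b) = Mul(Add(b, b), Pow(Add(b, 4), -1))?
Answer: Rational(29652743, 4883534100) ≈ 0.0060720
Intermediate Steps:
Function('D')(b) = Mul(2, b, Pow(Add(4, b), -1)) (Function('D')(b) = Mul(Mul(2, b), Pow(Add(4, b), -1)) = Mul(2, b, Pow(Add(4, b), -1)))
Function('f')(a) = 1
Function('B')(q) = Add(1, Pow(q, 2)) (Function('B')(q) = Add(Mul(q, q), 1) = Add(Pow(q, 2), 1) = Add(1, Pow(q, 2)))
Add(Mul(Function('B')(Function('D')(-9)), Pow(24627, -1)), Mul(Function('Y')(-61), Pow(-23796, -1))) = Add(Mul(Add(1, Pow(Mul(2, -9, Pow(Add(4, -9), -1)), 2)), Pow(24627, -1)), Mul(-131, Pow(-23796, -1))) = Add(Mul(Add(1, Pow(Mul(2, -9, Pow(-5, -1)), 2)), Rational(1, 24627)), Mul(-131, Rational(-1, 23796))) = Add(Mul(Add(1, Pow(Mul(2, -9, Rational(-1, 5)), 2)), Rational(1, 24627)), Rational(131, 23796)) = Add(Mul(Add(1, Pow(Rational(18, 5), 2)), Rational(1, 24627)), Rational(131, 23796)) = Add(Mul(Add(1, Rational(324, 25)), Rational(1, 24627)), Rational(131, 23796)) = Add(Mul(Rational(349, 25), Rational(1, 24627)), Rational(131, 23796)) = Add(Rational(349, 615675), Rational(131, 23796)) = Rational(29652743, 4883534100)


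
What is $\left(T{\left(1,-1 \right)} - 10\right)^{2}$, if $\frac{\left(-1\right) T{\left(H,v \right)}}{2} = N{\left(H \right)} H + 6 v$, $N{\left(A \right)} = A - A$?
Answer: $4$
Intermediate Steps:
$N{\left(A \right)} = 0$
$T{\left(H,v \right)} = - 12 v$ ($T{\left(H,v \right)} = - 2 \left(0 H + 6 v\right) = - 2 \left(0 + 6 v\right) = - 2 \cdot 6 v = - 12 v$)
$\left(T{\left(1,-1 \right)} - 10\right)^{2} = \left(\left(-12\right) \left(-1\right) - 10\right)^{2} = \left(12 - 10\right)^{2} = 2^{2} = 4$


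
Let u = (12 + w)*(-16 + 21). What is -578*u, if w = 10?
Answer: -63580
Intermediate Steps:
u = 110 (u = (12 + 10)*(-16 + 21) = 22*5 = 110)
-578*u = -578*110 = -63580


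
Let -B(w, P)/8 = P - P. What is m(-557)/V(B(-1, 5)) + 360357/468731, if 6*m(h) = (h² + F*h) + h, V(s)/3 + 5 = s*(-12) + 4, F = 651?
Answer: 24809387291/8437158 ≈ 2940.5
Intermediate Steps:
B(w, P) = 0 (B(w, P) = -8*(P - P) = -8*0 = 0)
V(s) = -3 - 36*s (V(s) = -15 + 3*(s*(-12) + 4) = -15 + 3*(-12*s + 4) = -15 + 3*(4 - 12*s) = -15 + (12 - 36*s) = -3 - 36*s)
m(h) = h²/6 + 326*h/3 (m(h) = ((h² + 651*h) + h)/6 = (h² + 652*h)/6 = h²/6 + 326*h/3)
m(-557)/V(B(-1, 5)) + 360357/468731 = ((⅙)*(-557)*(652 - 557))/(-3 - 36*0) + 360357/468731 = ((⅙)*(-557)*95)/(-3 + 0) + 360357*(1/468731) = -52915/6/(-3) + 360357/468731 = -52915/6*(-⅓) + 360357/468731 = 52915/18 + 360357/468731 = 24809387291/8437158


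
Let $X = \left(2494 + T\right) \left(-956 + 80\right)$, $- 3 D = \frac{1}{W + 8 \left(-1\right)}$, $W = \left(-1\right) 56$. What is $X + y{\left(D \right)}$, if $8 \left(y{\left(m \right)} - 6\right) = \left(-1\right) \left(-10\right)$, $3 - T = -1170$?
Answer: $- \frac{12849139}{4} \approx -3.2123 \cdot 10^{6}$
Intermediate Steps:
$T = 1173$ ($T = 3 - -1170 = 3 + 1170 = 1173$)
$W = -56$
$D = \frac{1}{192}$ ($D = - \frac{1}{3 \left(-56 + 8 \left(-1\right)\right)} = - \frac{1}{3 \left(-56 - 8\right)} = - \frac{1}{3 \left(-64\right)} = \left(- \frac{1}{3}\right) \left(- \frac{1}{64}\right) = \frac{1}{192} \approx 0.0052083$)
$X = -3212292$ ($X = \left(2494 + 1173\right) \left(-956 + 80\right) = 3667 \left(-876\right) = -3212292$)
$y{\left(m \right)} = \frac{29}{4}$ ($y{\left(m \right)} = 6 + \frac{\left(-1\right) \left(-10\right)}{8} = 6 + \frac{1}{8} \cdot 10 = 6 + \frac{5}{4} = \frac{29}{4}$)
$X + y{\left(D \right)} = -3212292 + \frac{29}{4} = - \frac{12849139}{4}$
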